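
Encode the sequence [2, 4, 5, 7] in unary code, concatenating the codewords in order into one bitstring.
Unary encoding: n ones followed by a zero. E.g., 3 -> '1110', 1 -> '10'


Encode each number as n ones followed by a terminating 0:
  2 -> 110 (3 bits)
  4 -> 11110 (5 bits)
  5 -> 111110 (6 bits)
  7 -> 11111110 (8 bits)
Total length = 3 + 5 + 6 + 8 = 22 bits.

Unary([2, 4, 5, 7]) = 1101111011111011111110 (22 bits)


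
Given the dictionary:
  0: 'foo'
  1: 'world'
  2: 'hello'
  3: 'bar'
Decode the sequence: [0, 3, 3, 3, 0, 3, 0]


Look up each index in the dictionary:
  0 -> 'foo'
  3 -> 'bar'
  3 -> 'bar'
  3 -> 'bar'
  0 -> 'foo'
  3 -> 'bar'
  0 -> 'foo'

Decoded: "foo bar bar bar foo bar foo"


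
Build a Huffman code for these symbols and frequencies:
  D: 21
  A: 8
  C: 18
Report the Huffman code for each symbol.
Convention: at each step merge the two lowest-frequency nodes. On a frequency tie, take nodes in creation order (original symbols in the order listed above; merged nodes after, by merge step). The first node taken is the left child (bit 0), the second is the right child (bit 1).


Huffman tree construction:
Step 1: Merge A(8) + C(18) = 26
Step 2: Merge D(21) + (A+C)(26) = 47
Read each symbol's code off the tree from the root (left child = 0, right child = 1).

Codes:
  D: 0 (length 1)
  A: 10 (length 2)
  C: 11 (length 2)
Average code length: 73/47 = 1.5532 bits/symbol


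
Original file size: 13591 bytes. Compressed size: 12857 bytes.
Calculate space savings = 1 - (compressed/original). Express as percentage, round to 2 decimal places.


ratio = compressed/original = 12857/13591 = 0.945994
savings = 1 - ratio = 1 - 0.945994 = 0.054006
as a percentage: 0.054006 * 100 = 5.4%

Space savings = 1 - 12857/13591 = 5.4%


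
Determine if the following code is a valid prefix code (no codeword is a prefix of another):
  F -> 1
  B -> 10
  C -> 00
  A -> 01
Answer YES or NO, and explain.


Checking each pair (does one codeword prefix another?):
  F='1' vs B='10': prefix -- VIOLATION

NO -- this is NOT a valid prefix code. F (1) is a prefix of B (10).


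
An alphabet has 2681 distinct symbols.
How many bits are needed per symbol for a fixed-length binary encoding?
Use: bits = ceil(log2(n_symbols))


log2(2681) = 11.3886
Bracket: 2^11 = 2048 < 2681 <= 2^12 = 4096
So ceil(log2(2681)) = 12

bits = ceil(log2(2681)) = ceil(11.3886) = 12 bits


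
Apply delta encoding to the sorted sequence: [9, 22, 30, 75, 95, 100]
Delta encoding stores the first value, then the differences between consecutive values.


First value: 9
Deltas:
  22 - 9 = 13
  30 - 22 = 8
  75 - 30 = 45
  95 - 75 = 20
  100 - 95 = 5


Delta encoded: [9, 13, 8, 45, 20, 5]


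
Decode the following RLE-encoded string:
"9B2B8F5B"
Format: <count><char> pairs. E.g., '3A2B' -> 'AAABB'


Expanding each <count><char> pair:
  9B -> 'BBBBBBBBB'
  2B -> 'BB'
  8F -> 'FFFFFFFF'
  5B -> 'BBBBB'

Decoded = BBBBBBBBBBBFFFFFFFFBBBBB


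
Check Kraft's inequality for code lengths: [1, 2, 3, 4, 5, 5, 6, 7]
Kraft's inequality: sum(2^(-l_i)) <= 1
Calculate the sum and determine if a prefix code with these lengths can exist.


Sum = 2^(-1) + 2^(-2) + 2^(-3) + 2^(-4) + 2^(-5) + 2^(-5) + 2^(-6) + 2^(-7)
    = 0.5 + 0.25 + 0.125 + 0.0625 + 0.03125 + 0.03125 + 0.015625 + 0.0078125
    = 131/128 = 1.0234375
Since 1.0234375 > 1, Kraft's inequality is NOT satisfied.
A prefix code with these lengths CANNOT exist.

Kraft sum = 1.0234375. Not satisfied.


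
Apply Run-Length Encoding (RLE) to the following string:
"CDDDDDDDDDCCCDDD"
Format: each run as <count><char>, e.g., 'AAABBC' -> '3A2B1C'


Scanning runs left to right:
  i=0: run of 'C' x 1 -> '1C'
  i=1: run of 'D' x 9 -> '9D'
  i=10: run of 'C' x 3 -> '3C'
  i=13: run of 'D' x 3 -> '3D'

RLE = 1C9D3C3D


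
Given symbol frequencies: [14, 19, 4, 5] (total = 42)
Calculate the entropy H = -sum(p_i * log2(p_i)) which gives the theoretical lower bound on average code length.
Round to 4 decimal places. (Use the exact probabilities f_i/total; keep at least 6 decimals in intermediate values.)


Per-symbol terms -p_i * log2(p_i) with p_i = f_i/42:
  p = 14/42 = 0.333333: log2(p) = -1.584963, -p*log2(p) = 0.528321
  p = 19/42 = 0.452381: log2(p) = -1.144390, -p*log2(p) = 0.517700
  p = 4/42 = 0.095238: log2(p) = -3.392317, -p*log2(p) = 0.323078
  p = 5/42 = 0.119048: log2(p) = -3.070389, -p*log2(p) = 0.365523
H = 0.528321 + 0.517700 + 0.323078 + 0.365523 = 1.734622

H = 1.7346 bits/symbol


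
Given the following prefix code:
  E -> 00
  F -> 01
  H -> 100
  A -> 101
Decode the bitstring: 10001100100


Decoding step by step:
Bits 100 -> H
Bits 01 -> F
Bits 100 -> H
Bits 100 -> H


Decoded message: HFHH


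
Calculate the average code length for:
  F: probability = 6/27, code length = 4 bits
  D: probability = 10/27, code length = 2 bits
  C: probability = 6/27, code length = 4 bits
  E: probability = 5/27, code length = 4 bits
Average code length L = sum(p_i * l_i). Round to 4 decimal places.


Weighted contributions p_i * l_i:
  F: (6/27) * 4 = 24/27
  D: (10/27) * 2 = 20/27
  C: (6/27) * 4 = 24/27
  E: (5/27) * 4 = 20/27
Sum = (24 + 20 + 24 + 20)/27 = 88/27

L = 88/27 = 3.2593 bits/symbol


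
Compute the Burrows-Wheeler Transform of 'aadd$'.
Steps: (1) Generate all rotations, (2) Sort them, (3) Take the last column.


Rotations (sorted):
  0: $aadd -> last char: d
  1: aadd$ -> last char: $
  2: add$a -> last char: a
  3: d$aad -> last char: d
  4: dd$aa -> last char: a


BWT = d$ada


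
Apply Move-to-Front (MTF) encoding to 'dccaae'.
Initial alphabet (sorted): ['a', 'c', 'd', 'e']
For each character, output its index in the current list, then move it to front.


MTF encoding:
'd': index 2 in ['a', 'c', 'd', 'e'] -> ['d', 'a', 'c', 'e']
'c': index 2 in ['d', 'a', 'c', 'e'] -> ['c', 'd', 'a', 'e']
'c': index 0 in ['c', 'd', 'a', 'e'] -> ['c', 'd', 'a', 'e']
'a': index 2 in ['c', 'd', 'a', 'e'] -> ['a', 'c', 'd', 'e']
'a': index 0 in ['a', 'c', 'd', 'e'] -> ['a', 'c', 'd', 'e']
'e': index 3 in ['a', 'c', 'd', 'e'] -> ['e', 'a', 'c', 'd']


Output: [2, 2, 0, 2, 0, 3]


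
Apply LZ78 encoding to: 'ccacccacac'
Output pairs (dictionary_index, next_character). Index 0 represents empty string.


LZ78 encoding steps:
Dictionary: {0: ''}
Step 1: w='' (idx 0), next='c' -> output (0, 'c'), add 'c' as idx 1
Step 2: w='c' (idx 1), next='a' -> output (1, 'a'), add 'ca' as idx 2
Step 3: w='c' (idx 1), next='c' -> output (1, 'c'), add 'cc' as idx 3
Step 4: w='ca' (idx 2), next='c' -> output (2, 'c'), add 'cac' as idx 4
Step 5: w='' (idx 0), next='a' -> output (0, 'a'), add 'a' as idx 5
Step 6: w='c' (idx 1), end of input -> output (1, '')


Encoded: [(0, 'c'), (1, 'a'), (1, 'c'), (2, 'c'), (0, 'a'), (1, '')]


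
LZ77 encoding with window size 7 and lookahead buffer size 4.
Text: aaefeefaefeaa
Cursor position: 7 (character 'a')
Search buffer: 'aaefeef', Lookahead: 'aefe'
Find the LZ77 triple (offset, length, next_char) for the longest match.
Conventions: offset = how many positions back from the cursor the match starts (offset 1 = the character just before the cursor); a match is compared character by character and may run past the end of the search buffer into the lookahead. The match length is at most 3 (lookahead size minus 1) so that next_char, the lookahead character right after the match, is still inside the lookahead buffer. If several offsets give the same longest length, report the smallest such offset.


Try each offset into the search buffer:
  offset=1 (pos 6, char 'f'): match length 0
  offset=2 (pos 5, char 'e'): match length 0
  offset=3 (pos 4, char 'e'): match length 0
  offset=4 (pos 3, char 'f'): match length 0
  offset=5 (pos 2, char 'e'): match length 0
  offset=6 (pos 1, char 'a'): match length 3
  offset=7 (pos 0, char 'a'): match length 1
Longest match has length 3 at offset 6.
next_char = character at position 7 + 3 = 10 -> 'e'

Best match: offset=6, length=3 (matching 'aef' starting at position 1)
LZ77 triple: (6, 3, 'e')


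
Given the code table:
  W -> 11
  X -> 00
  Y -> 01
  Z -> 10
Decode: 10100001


Decoding:
10 -> Z
10 -> Z
00 -> X
01 -> Y


Result: ZZXY


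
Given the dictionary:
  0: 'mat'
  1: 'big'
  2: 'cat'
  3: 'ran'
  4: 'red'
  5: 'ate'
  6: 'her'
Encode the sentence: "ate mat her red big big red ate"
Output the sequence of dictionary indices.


Look up each word in the dictionary:
  'ate' -> 5
  'mat' -> 0
  'her' -> 6
  'red' -> 4
  'big' -> 1
  'big' -> 1
  'red' -> 4
  'ate' -> 5

Encoded: [5, 0, 6, 4, 1, 1, 4, 5]


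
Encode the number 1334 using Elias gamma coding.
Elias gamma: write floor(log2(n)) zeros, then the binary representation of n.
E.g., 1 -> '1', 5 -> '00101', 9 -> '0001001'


num_bits = floor(log2(1334)) + 1 = 11
leading_zeros = num_bits - 1 = 10
binary(1334) = 10100110110

Elias gamma(1334) = '0000000000' + '10100110110' = 000000000010100110110 (21 bits)


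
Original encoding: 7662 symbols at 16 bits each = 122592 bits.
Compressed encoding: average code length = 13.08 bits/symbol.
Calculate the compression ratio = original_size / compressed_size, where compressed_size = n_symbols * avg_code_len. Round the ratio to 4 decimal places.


original_size = n_symbols * orig_bits = 7662 * 16 = 122592 bits
compressed_size = n_symbols * avg_code_len = 7662 * 13.08 = 100218.96 bits
ratio = original_size / compressed_size = 122592 / 100218.96 = 1.2232

Compression ratio = 1.2232


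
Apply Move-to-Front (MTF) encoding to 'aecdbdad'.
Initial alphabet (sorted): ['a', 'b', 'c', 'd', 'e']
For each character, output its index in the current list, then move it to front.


MTF encoding:
'a': index 0 in ['a', 'b', 'c', 'd', 'e'] -> ['a', 'b', 'c', 'd', 'e']
'e': index 4 in ['a', 'b', 'c', 'd', 'e'] -> ['e', 'a', 'b', 'c', 'd']
'c': index 3 in ['e', 'a', 'b', 'c', 'd'] -> ['c', 'e', 'a', 'b', 'd']
'd': index 4 in ['c', 'e', 'a', 'b', 'd'] -> ['d', 'c', 'e', 'a', 'b']
'b': index 4 in ['d', 'c', 'e', 'a', 'b'] -> ['b', 'd', 'c', 'e', 'a']
'd': index 1 in ['b', 'd', 'c', 'e', 'a'] -> ['d', 'b', 'c', 'e', 'a']
'a': index 4 in ['d', 'b', 'c', 'e', 'a'] -> ['a', 'd', 'b', 'c', 'e']
'd': index 1 in ['a', 'd', 'b', 'c', 'e'] -> ['d', 'a', 'b', 'c', 'e']


Output: [0, 4, 3, 4, 4, 1, 4, 1]


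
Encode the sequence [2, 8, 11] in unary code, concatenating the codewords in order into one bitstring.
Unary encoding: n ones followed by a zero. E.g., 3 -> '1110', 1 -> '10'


Encode each number as n ones followed by a terminating 0:
  2 -> 110 (3 bits)
  8 -> 111111110 (9 bits)
  11 -> 111111111110 (12 bits)
Total length = 3 + 9 + 12 = 24 bits.

Unary([2, 8, 11]) = 110111111110111111111110 (24 bits)


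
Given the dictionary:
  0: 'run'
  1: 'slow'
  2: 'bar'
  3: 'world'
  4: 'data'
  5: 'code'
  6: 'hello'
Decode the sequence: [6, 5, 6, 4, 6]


Look up each index in the dictionary:
  6 -> 'hello'
  5 -> 'code'
  6 -> 'hello'
  4 -> 'data'
  6 -> 'hello'

Decoded: "hello code hello data hello"


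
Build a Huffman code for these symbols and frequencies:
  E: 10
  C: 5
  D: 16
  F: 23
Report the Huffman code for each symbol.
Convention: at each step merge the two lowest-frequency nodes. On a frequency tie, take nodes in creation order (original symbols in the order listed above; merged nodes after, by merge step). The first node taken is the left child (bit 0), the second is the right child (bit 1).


Huffman tree construction:
Step 1: Merge C(5) + E(10) = 15
Step 2: Merge (C+E)(15) + D(16) = 31
Step 3: Merge F(23) + ((C+E)+D)(31) = 54
Read each symbol's code off the tree from the root (left child = 0, right child = 1).

Codes:
  E: 101 (length 3)
  C: 100 (length 3)
  D: 11 (length 2)
  F: 0 (length 1)
Average code length: 100/54 = 1.8519 bits/symbol


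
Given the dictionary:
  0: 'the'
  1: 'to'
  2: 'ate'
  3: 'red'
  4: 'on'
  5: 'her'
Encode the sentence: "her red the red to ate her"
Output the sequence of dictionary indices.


Look up each word in the dictionary:
  'her' -> 5
  'red' -> 3
  'the' -> 0
  'red' -> 3
  'to' -> 1
  'ate' -> 2
  'her' -> 5

Encoded: [5, 3, 0, 3, 1, 2, 5]


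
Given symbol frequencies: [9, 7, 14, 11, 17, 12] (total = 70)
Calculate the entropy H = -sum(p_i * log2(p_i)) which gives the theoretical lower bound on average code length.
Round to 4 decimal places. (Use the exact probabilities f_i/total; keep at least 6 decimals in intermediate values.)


Per-symbol terms -p_i * log2(p_i) with p_i = f_i/70:
  p = 9/70 = 0.128571: log2(p) = -2.959358, -p*log2(p) = 0.380489
  p = 7/70 = 0.100000: log2(p) = -3.321928, -p*log2(p) = 0.332193
  p = 14/70 = 0.200000: log2(p) = -2.321928, -p*log2(p) = 0.464386
  p = 11/70 = 0.157143: log2(p) = -2.669851, -p*log2(p) = 0.419548
  p = 17/70 = 0.242857: log2(p) = -2.041820, -p*log2(p) = 0.495871
  p = 12/70 = 0.171429: log2(p) = -2.544321, -p*log2(p) = 0.436169
H = 0.380489 + 0.332193 + 0.464386 + 0.419548 + 0.495871 + 0.436169 = 2.528656

H = 2.5287 bits/symbol


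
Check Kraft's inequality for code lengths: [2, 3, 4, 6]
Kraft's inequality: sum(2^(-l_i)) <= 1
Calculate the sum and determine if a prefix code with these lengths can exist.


Sum = 2^(-2) + 2^(-3) + 2^(-4) + 2^(-6)
    = 0.25 + 0.125 + 0.0625 + 0.015625
    = 29/64 = 0.453125
Since 0.453125 <= 1, Kraft's inequality IS satisfied.
A prefix code with these lengths CAN exist.

Kraft sum = 0.453125. Satisfied.


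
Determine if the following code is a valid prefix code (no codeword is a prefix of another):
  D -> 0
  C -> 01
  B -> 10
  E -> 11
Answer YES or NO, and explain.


Checking each pair (does one codeword prefix another?):
  D='0' vs C='01': prefix -- VIOLATION

NO -- this is NOT a valid prefix code. D (0) is a prefix of C (01).


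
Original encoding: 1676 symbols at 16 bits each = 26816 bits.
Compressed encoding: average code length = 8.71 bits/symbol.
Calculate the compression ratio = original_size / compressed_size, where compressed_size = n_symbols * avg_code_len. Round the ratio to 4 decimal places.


original_size = n_symbols * orig_bits = 1676 * 16 = 26816 bits
compressed_size = n_symbols * avg_code_len = 1676 * 8.71 = 14597.96 bits
ratio = original_size / compressed_size = 26816 / 14597.96 = 1.837

Compression ratio = 1.837


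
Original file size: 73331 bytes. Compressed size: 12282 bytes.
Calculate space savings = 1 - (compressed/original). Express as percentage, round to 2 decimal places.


ratio = compressed/original = 12282/73331 = 0.167487
savings = 1 - ratio = 1 - 0.167487 = 0.832513
as a percentage: 0.832513 * 100 = 83.25%

Space savings = 1 - 12282/73331 = 83.25%


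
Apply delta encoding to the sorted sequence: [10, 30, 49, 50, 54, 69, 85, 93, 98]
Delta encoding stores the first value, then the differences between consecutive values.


First value: 10
Deltas:
  30 - 10 = 20
  49 - 30 = 19
  50 - 49 = 1
  54 - 50 = 4
  69 - 54 = 15
  85 - 69 = 16
  93 - 85 = 8
  98 - 93 = 5


Delta encoded: [10, 20, 19, 1, 4, 15, 16, 8, 5]


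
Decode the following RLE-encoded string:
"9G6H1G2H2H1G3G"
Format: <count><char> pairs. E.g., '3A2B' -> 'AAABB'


Expanding each <count><char> pair:
  9G -> 'GGGGGGGGG'
  6H -> 'HHHHHH'
  1G -> 'G'
  2H -> 'HH'
  2H -> 'HH'
  1G -> 'G'
  3G -> 'GGG'

Decoded = GGGGGGGGGHHHHHHGHHHHGGGG


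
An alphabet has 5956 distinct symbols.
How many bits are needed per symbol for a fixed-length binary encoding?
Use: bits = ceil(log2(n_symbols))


log2(5956) = 12.5401
Bracket: 2^12 = 4096 < 5956 <= 2^13 = 8192
So ceil(log2(5956)) = 13

bits = ceil(log2(5956)) = ceil(12.5401) = 13 bits


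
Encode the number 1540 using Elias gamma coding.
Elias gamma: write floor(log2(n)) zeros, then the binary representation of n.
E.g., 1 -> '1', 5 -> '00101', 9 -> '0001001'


num_bits = floor(log2(1540)) + 1 = 11
leading_zeros = num_bits - 1 = 10
binary(1540) = 11000000100

Elias gamma(1540) = '0000000000' + '11000000100' = 000000000011000000100 (21 bits)


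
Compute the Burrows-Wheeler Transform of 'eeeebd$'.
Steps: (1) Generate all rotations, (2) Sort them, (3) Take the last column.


Rotations (sorted):
  0: $eeeebd -> last char: d
  1: bd$eeee -> last char: e
  2: d$eeeeb -> last char: b
  3: ebd$eee -> last char: e
  4: eebd$ee -> last char: e
  5: eeebd$e -> last char: e
  6: eeeebd$ -> last char: $


BWT = debeee$


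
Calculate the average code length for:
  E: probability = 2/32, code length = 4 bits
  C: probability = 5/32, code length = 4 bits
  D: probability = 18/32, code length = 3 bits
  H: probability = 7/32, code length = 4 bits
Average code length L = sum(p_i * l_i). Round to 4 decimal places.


Weighted contributions p_i * l_i:
  E: (2/32) * 4 = 8/32
  C: (5/32) * 4 = 20/32
  D: (18/32) * 3 = 54/32
  H: (7/32) * 4 = 28/32
Sum = (8 + 20 + 54 + 28)/32 = 110/32

L = 110/32 = 3.4375 bits/symbol


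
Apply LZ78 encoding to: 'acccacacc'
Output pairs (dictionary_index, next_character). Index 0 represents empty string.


LZ78 encoding steps:
Dictionary: {0: ''}
Step 1: w='' (idx 0), next='a' -> output (0, 'a'), add 'a' as idx 1
Step 2: w='' (idx 0), next='c' -> output (0, 'c'), add 'c' as idx 2
Step 3: w='c' (idx 2), next='c' -> output (2, 'c'), add 'cc' as idx 3
Step 4: w='a' (idx 1), next='c' -> output (1, 'c'), add 'ac' as idx 4
Step 5: w='ac' (idx 4), next='c' -> output (4, 'c'), add 'acc' as idx 5


Encoded: [(0, 'a'), (0, 'c'), (2, 'c'), (1, 'c'), (4, 'c')]


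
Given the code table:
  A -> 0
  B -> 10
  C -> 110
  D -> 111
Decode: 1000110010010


Decoding:
10 -> B
0 -> A
0 -> A
110 -> C
0 -> A
10 -> B
0 -> A
10 -> B


Result: BAACABAB


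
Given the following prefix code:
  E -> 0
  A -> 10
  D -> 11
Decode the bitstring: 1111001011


Decoding step by step:
Bits 11 -> D
Bits 11 -> D
Bits 0 -> E
Bits 0 -> E
Bits 10 -> A
Bits 11 -> D


Decoded message: DDEEAD


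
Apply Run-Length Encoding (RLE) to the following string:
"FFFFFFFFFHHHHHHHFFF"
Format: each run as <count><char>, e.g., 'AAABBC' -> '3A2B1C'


Scanning runs left to right:
  i=0: run of 'F' x 9 -> '9F'
  i=9: run of 'H' x 7 -> '7H'
  i=16: run of 'F' x 3 -> '3F'

RLE = 9F7H3F


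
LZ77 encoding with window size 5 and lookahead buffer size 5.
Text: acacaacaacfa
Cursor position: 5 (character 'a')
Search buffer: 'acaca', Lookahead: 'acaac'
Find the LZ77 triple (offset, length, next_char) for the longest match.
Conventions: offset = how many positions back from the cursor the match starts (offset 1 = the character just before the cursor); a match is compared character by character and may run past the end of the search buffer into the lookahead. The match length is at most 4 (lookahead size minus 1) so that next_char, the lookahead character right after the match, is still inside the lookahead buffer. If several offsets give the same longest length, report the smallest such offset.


Try each offset into the search buffer:
  offset=1 (pos 4, char 'a'): match length 1
  offset=2 (pos 3, char 'c'): match length 0
  offset=3 (pos 2, char 'a'): match length 4
  offset=4 (pos 1, char 'c'): match length 0
  offset=5 (pos 0, char 'a'): match length 3
Longest match has length 4 at offset 3.
next_char = character at position 5 + 4 = 9 -> 'c'

Best match: offset=3, length=4 (matching 'acaa' starting at position 2)
LZ77 triple: (3, 4, 'c')


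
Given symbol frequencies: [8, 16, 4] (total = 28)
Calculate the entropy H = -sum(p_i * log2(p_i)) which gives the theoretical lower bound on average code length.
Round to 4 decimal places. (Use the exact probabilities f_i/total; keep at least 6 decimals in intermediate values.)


Per-symbol terms -p_i * log2(p_i) with p_i = f_i/28:
  p = 8/28 = 0.285714: log2(p) = -1.807355, -p*log2(p) = 0.516387
  p = 16/28 = 0.571429: log2(p) = -0.807355, -p*log2(p) = 0.461346
  p = 4/28 = 0.142857: log2(p) = -2.807355, -p*log2(p) = 0.401051
H = 0.516387 + 0.461346 + 0.401051 = 1.378784

H = 1.3788 bits/symbol


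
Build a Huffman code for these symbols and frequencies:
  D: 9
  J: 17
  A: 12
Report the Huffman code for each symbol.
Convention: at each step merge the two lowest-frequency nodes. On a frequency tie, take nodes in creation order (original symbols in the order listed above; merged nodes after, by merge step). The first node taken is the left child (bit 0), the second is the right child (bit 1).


Huffman tree construction:
Step 1: Merge D(9) + A(12) = 21
Step 2: Merge J(17) + (D+A)(21) = 38
Read each symbol's code off the tree from the root (left child = 0, right child = 1).

Codes:
  D: 10 (length 2)
  J: 0 (length 1)
  A: 11 (length 2)
Average code length: 59/38 = 1.5526 bits/symbol


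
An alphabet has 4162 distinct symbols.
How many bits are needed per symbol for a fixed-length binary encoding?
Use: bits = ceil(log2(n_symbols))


log2(4162) = 12.0231
Bracket: 2^12 = 4096 < 4162 <= 2^13 = 8192
So ceil(log2(4162)) = 13

bits = ceil(log2(4162)) = ceil(12.0231) = 13 bits


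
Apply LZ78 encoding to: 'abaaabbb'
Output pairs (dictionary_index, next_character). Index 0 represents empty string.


LZ78 encoding steps:
Dictionary: {0: ''}
Step 1: w='' (idx 0), next='a' -> output (0, 'a'), add 'a' as idx 1
Step 2: w='' (idx 0), next='b' -> output (0, 'b'), add 'b' as idx 2
Step 3: w='a' (idx 1), next='a' -> output (1, 'a'), add 'aa' as idx 3
Step 4: w='a' (idx 1), next='b' -> output (1, 'b'), add 'ab' as idx 4
Step 5: w='b' (idx 2), next='b' -> output (2, 'b'), add 'bb' as idx 5


Encoded: [(0, 'a'), (0, 'b'), (1, 'a'), (1, 'b'), (2, 'b')]


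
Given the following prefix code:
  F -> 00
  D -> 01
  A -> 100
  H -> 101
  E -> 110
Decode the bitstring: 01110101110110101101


Decoding step by step:
Bits 01 -> D
Bits 110 -> E
Bits 101 -> H
Bits 110 -> E
Bits 110 -> E
Bits 101 -> H
Bits 101 -> H


Decoded message: DEHEEHH


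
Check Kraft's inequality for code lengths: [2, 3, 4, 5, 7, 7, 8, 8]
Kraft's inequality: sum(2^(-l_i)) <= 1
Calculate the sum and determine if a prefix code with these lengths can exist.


Sum = 2^(-2) + 2^(-3) + 2^(-4) + 2^(-5) + 2^(-7) + 2^(-7) + 2^(-8) + 2^(-8)
    = 0.25 + 0.125 + 0.0625 + 0.03125 + 0.0078125 + 0.0078125 + 0.00390625 + 0.00390625
    = 126/256 = 0.4921875
Since 0.4921875 <= 1, Kraft's inequality IS satisfied.
A prefix code with these lengths CAN exist.

Kraft sum = 0.4921875. Satisfied.


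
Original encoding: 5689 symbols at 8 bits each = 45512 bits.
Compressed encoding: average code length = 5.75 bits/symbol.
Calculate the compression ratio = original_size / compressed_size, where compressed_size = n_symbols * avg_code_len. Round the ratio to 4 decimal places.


original_size = n_symbols * orig_bits = 5689 * 8 = 45512 bits
compressed_size = n_symbols * avg_code_len = 5689 * 5.75 = 32711.75 bits
ratio = original_size / compressed_size = 45512 / 32711.75 = 1.3913

Compression ratio = 1.3913


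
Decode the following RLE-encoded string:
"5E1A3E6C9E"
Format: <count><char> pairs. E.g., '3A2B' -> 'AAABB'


Expanding each <count><char> pair:
  5E -> 'EEEEE'
  1A -> 'A'
  3E -> 'EEE'
  6C -> 'CCCCCC'
  9E -> 'EEEEEEEEE'

Decoded = EEEEEAEEECCCCCCEEEEEEEEE


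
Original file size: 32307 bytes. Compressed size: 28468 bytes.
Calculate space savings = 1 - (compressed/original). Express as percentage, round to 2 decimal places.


ratio = compressed/original = 28468/32307 = 0.881171
savings = 1 - ratio = 1 - 0.881171 = 0.118829
as a percentage: 0.118829 * 100 = 11.88%

Space savings = 1 - 28468/32307 = 11.88%


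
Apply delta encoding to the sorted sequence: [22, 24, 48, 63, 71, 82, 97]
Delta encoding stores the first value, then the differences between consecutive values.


First value: 22
Deltas:
  24 - 22 = 2
  48 - 24 = 24
  63 - 48 = 15
  71 - 63 = 8
  82 - 71 = 11
  97 - 82 = 15


Delta encoded: [22, 2, 24, 15, 8, 11, 15]


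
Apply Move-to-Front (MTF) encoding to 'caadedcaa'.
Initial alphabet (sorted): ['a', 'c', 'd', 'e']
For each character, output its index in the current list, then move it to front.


MTF encoding:
'c': index 1 in ['a', 'c', 'd', 'e'] -> ['c', 'a', 'd', 'e']
'a': index 1 in ['c', 'a', 'd', 'e'] -> ['a', 'c', 'd', 'e']
'a': index 0 in ['a', 'c', 'd', 'e'] -> ['a', 'c', 'd', 'e']
'd': index 2 in ['a', 'c', 'd', 'e'] -> ['d', 'a', 'c', 'e']
'e': index 3 in ['d', 'a', 'c', 'e'] -> ['e', 'd', 'a', 'c']
'd': index 1 in ['e', 'd', 'a', 'c'] -> ['d', 'e', 'a', 'c']
'c': index 3 in ['d', 'e', 'a', 'c'] -> ['c', 'd', 'e', 'a']
'a': index 3 in ['c', 'd', 'e', 'a'] -> ['a', 'c', 'd', 'e']
'a': index 0 in ['a', 'c', 'd', 'e'] -> ['a', 'c', 'd', 'e']


Output: [1, 1, 0, 2, 3, 1, 3, 3, 0]


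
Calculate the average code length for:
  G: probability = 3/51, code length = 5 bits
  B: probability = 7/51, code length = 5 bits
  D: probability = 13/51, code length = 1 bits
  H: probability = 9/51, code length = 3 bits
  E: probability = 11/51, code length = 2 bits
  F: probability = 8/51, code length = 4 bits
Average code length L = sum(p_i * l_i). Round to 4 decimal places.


Weighted contributions p_i * l_i:
  G: (3/51) * 5 = 15/51
  B: (7/51) * 5 = 35/51
  D: (13/51) * 1 = 13/51
  H: (9/51) * 3 = 27/51
  E: (11/51) * 2 = 22/51
  F: (8/51) * 4 = 32/51
Sum = (15 + 35 + 13 + 27 + 22 + 32)/51 = 144/51

L = 144/51 = 2.8235 bits/symbol


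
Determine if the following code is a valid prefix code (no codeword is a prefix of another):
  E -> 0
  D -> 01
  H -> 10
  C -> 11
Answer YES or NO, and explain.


Checking each pair (does one codeword prefix another?):
  E='0' vs D='01': prefix -- VIOLATION

NO -- this is NOT a valid prefix code. E (0) is a prefix of D (01).


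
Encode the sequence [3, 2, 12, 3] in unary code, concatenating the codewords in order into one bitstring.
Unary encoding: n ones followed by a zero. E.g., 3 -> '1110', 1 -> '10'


Encode each number as n ones followed by a terminating 0:
  3 -> 1110 (4 bits)
  2 -> 110 (3 bits)
  12 -> 1111111111110 (13 bits)
  3 -> 1110 (4 bits)
Total length = 4 + 3 + 13 + 4 = 24 bits.

Unary([3, 2, 12, 3]) = 111011011111111111101110 (24 bits)


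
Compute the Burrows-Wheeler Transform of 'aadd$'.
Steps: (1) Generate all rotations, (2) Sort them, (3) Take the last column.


Rotations (sorted):
  0: $aadd -> last char: d
  1: aadd$ -> last char: $
  2: add$a -> last char: a
  3: d$aad -> last char: d
  4: dd$aa -> last char: a


BWT = d$ada


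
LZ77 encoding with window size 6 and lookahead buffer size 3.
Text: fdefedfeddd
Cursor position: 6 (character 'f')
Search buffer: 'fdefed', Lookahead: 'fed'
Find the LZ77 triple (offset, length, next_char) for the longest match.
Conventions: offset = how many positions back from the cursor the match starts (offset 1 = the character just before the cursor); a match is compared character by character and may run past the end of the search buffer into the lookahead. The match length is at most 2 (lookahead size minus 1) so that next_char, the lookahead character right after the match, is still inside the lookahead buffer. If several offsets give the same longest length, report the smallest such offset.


Try each offset into the search buffer:
  offset=1 (pos 5, char 'd'): match length 0
  offset=2 (pos 4, char 'e'): match length 0
  offset=3 (pos 3, char 'f'): match length 2
  offset=4 (pos 2, char 'e'): match length 0
  offset=5 (pos 1, char 'd'): match length 0
  offset=6 (pos 0, char 'f'): match length 1
Longest match has length 2 at offset 3.
next_char = character at position 6 + 2 = 8 -> 'd'

Best match: offset=3, length=2 (matching 'fe' starting at position 3)
LZ77 triple: (3, 2, 'd')


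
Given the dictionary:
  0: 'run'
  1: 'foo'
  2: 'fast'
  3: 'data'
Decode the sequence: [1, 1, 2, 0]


Look up each index in the dictionary:
  1 -> 'foo'
  1 -> 'foo'
  2 -> 'fast'
  0 -> 'run'

Decoded: "foo foo fast run"


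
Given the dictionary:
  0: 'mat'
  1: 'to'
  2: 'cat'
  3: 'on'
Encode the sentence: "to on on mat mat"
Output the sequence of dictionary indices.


Look up each word in the dictionary:
  'to' -> 1
  'on' -> 3
  'on' -> 3
  'mat' -> 0
  'mat' -> 0

Encoded: [1, 3, 3, 0, 0]


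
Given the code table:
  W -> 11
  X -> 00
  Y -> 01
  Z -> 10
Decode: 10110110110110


Decoding:
10 -> Z
11 -> W
01 -> Y
10 -> Z
11 -> W
01 -> Y
10 -> Z


Result: ZWYZWYZ


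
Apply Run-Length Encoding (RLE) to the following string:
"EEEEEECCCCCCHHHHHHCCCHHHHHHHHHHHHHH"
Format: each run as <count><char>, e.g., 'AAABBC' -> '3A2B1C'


Scanning runs left to right:
  i=0: run of 'E' x 6 -> '6E'
  i=6: run of 'C' x 6 -> '6C'
  i=12: run of 'H' x 6 -> '6H'
  i=18: run of 'C' x 3 -> '3C'
  i=21: run of 'H' x 14 -> '14H'

RLE = 6E6C6H3C14H


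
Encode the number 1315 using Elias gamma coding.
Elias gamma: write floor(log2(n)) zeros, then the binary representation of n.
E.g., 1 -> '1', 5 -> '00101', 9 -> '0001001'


num_bits = floor(log2(1315)) + 1 = 11
leading_zeros = num_bits - 1 = 10
binary(1315) = 10100100011

Elias gamma(1315) = '0000000000' + '10100100011' = 000000000010100100011 (21 bits)


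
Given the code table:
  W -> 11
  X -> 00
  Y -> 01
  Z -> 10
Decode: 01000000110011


Decoding:
01 -> Y
00 -> X
00 -> X
00 -> X
11 -> W
00 -> X
11 -> W


Result: YXXXWXW


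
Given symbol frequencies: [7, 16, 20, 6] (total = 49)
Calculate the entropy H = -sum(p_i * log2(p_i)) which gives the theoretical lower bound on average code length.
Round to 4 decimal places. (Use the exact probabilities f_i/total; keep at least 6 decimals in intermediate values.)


Per-symbol terms -p_i * log2(p_i) with p_i = f_i/49:
  p = 7/49 = 0.142857: log2(p) = -2.807355, -p*log2(p) = 0.401051
  p = 16/49 = 0.326531: log2(p) = -1.614710, -p*log2(p) = 0.527252
  p = 20/49 = 0.408163: log2(p) = -1.292782, -p*log2(p) = 0.527666
  p = 6/49 = 0.122449: log2(p) = -3.029747, -p*log2(p) = 0.370989
H = 0.401051 + 0.527252 + 0.527666 + 0.370989 = 1.826958

H = 1.827 bits/symbol


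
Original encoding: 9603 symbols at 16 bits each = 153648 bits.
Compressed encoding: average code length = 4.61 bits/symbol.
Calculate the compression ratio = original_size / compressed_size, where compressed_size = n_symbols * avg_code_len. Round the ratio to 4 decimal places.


original_size = n_symbols * orig_bits = 9603 * 16 = 153648 bits
compressed_size = n_symbols * avg_code_len = 9603 * 4.61 = 44269.83 bits
ratio = original_size / compressed_size = 153648 / 44269.83 = 3.4707

Compression ratio = 3.4707


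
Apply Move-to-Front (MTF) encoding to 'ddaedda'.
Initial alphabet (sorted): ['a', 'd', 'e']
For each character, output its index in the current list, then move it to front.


MTF encoding:
'd': index 1 in ['a', 'd', 'e'] -> ['d', 'a', 'e']
'd': index 0 in ['d', 'a', 'e'] -> ['d', 'a', 'e']
'a': index 1 in ['d', 'a', 'e'] -> ['a', 'd', 'e']
'e': index 2 in ['a', 'd', 'e'] -> ['e', 'a', 'd']
'd': index 2 in ['e', 'a', 'd'] -> ['d', 'e', 'a']
'd': index 0 in ['d', 'e', 'a'] -> ['d', 'e', 'a']
'a': index 2 in ['d', 'e', 'a'] -> ['a', 'd', 'e']


Output: [1, 0, 1, 2, 2, 0, 2]


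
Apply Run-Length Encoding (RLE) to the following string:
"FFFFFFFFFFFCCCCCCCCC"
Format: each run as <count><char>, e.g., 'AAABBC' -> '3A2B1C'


Scanning runs left to right:
  i=0: run of 'F' x 11 -> '11F'
  i=11: run of 'C' x 9 -> '9C'

RLE = 11F9C


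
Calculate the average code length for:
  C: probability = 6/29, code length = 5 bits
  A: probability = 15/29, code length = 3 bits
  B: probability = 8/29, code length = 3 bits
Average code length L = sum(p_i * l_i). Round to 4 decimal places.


Weighted contributions p_i * l_i:
  C: (6/29) * 5 = 30/29
  A: (15/29) * 3 = 45/29
  B: (8/29) * 3 = 24/29
Sum = (30 + 45 + 24)/29 = 99/29

L = 99/29 = 3.4138 bits/symbol


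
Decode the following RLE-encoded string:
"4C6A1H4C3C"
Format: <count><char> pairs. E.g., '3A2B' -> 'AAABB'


Expanding each <count><char> pair:
  4C -> 'CCCC'
  6A -> 'AAAAAA'
  1H -> 'H'
  4C -> 'CCCC'
  3C -> 'CCC'

Decoded = CCCCAAAAAAHCCCCCCC


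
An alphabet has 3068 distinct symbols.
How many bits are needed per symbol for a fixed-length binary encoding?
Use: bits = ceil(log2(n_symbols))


log2(3068) = 11.5831
Bracket: 2^11 = 2048 < 3068 <= 2^12 = 4096
So ceil(log2(3068)) = 12

bits = ceil(log2(3068)) = ceil(11.5831) = 12 bits


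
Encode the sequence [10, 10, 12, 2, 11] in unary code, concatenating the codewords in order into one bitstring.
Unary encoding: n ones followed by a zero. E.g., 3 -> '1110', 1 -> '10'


Encode each number as n ones followed by a terminating 0:
  10 -> 11111111110 (11 bits)
  10 -> 11111111110 (11 bits)
  12 -> 1111111111110 (13 bits)
  2 -> 110 (3 bits)
  11 -> 111111111110 (12 bits)
Total length = 11 + 11 + 13 + 3 + 12 = 50 bits.

Unary([10, 10, 12, 2, 11]) = 11111111110111111111101111111111110110111111111110 (50 bits)


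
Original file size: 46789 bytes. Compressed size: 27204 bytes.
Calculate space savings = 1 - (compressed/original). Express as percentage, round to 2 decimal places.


ratio = compressed/original = 27204/46789 = 0.581419
savings = 1 - ratio = 1 - 0.581419 = 0.418581
as a percentage: 0.418581 * 100 = 41.86%

Space savings = 1 - 27204/46789 = 41.86%


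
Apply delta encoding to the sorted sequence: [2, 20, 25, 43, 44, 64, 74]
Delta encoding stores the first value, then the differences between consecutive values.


First value: 2
Deltas:
  20 - 2 = 18
  25 - 20 = 5
  43 - 25 = 18
  44 - 43 = 1
  64 - 44 = 20
  74 - 64 = 10


Delta encoded: [2, 18, 5, 18, 1, 20, 10]


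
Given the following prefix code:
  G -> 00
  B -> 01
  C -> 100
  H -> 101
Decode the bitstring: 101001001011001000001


Decoding step by step:
Bits 101 -> H
Bits 00 -> G
Bits 100 -> C
Bits 101 -> H
Bits 100 -> C
Bits 100 -> C
Bits 00 -> G
Bits 01 -> B


Decoded message: HGCHCCGB


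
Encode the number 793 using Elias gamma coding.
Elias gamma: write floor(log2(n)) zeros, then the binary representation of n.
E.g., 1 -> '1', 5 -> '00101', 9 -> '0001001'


num_bits = floor(log2(793)) + 1 = 10
leading_zeros = num_bits - 1 = 9
binary(793) = 1100011001

Elias gamma(793) = '000000000' + '1100011001' = 0000000001100011001 (19 bits)


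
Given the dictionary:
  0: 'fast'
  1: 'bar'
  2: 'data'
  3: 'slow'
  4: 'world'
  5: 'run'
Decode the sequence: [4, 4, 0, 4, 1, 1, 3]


Look up each index in the dictionary:
  4 -> 'world'
  4 -> 'world'
  0 -> 'fast'
  4 -> 'world'
  1 -> 'bar'
  1 -> 'bar'
  3 -> 'slow'

Decoded: "world world fast world bar bar slow"


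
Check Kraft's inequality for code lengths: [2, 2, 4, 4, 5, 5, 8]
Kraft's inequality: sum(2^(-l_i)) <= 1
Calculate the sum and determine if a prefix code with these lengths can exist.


Sum = 2^(-2) + 2^(-2) + 2^(-4) + 2^(-4) + 2^(-5) + 2^(-5) + 2^(-8)
    = 0.25 + 0.25 + 0.0625 + 0.0625 + 0.03125 + 0.03125 + 0.00390625
    = 177/256 = 0.69140625
Since 0.69140625 <= 1, Kraft's inequality IS satisfied.
A prefix code with these lengths CAN exist.

Kraft sum = 0.69140625. Satisfied.


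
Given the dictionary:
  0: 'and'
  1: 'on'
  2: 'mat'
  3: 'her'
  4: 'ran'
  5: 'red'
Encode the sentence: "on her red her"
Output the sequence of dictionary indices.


Look up each word in the dictionary:
  'on' -> 1
  'her' -> 3
  'red' -> 5
  'her' -> 3

Encoded: [1, 3, 5, 3]


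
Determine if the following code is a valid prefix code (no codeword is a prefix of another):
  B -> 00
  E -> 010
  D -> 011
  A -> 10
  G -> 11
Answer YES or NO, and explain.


Checking each pair (does one codeword prefix another?):
  B='00' vs E='010': no prefix
  B='00' vs D='011': no prefix
  B='00' vs A='10': no prefix
  B='00' vs G='11': no prefix
  E='010' vs B='00': no prefix
  E='010' vs D='011': no prefix
  E='010' vs A='10': no prefix
  E='010' vs G='11': no prefix
  D='011' vs B='00': no prefix
  D='011' vs E='010': no prefix
  D='011' vs A='10': no prefix
  D='011' vs G='11': no prefix
  A='10' vs B='00': no prefix
  A='10' vs E='010': no prefix
  A='10' vs D='011': no prefix
  A='10' vs G='11': no prefix
  G='11' vs B='00': no prefix
  G='11' vs E='010': no prefix
  G='11' vs D='011': no prefix
  G='11' vs A='10': no prefix
No violation found over all pairs.

YES -- this is a valid prefix code. No codeword is a prefix of any other codeword.


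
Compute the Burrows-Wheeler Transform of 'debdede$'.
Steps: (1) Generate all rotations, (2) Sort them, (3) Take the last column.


Rotations (sorted):
  0: $debdede -> last char: e
  1: bdede$de -> last char: e
  2: de$debde -> last char: e
  3: debdede$ -> last char: $
  4: dede$deb -> last char: b
  5: e$debded -> last char: d
  6: ebdede$d -> last char: d
  7: ede$debd -> last char: d


BWT = eee$bddd


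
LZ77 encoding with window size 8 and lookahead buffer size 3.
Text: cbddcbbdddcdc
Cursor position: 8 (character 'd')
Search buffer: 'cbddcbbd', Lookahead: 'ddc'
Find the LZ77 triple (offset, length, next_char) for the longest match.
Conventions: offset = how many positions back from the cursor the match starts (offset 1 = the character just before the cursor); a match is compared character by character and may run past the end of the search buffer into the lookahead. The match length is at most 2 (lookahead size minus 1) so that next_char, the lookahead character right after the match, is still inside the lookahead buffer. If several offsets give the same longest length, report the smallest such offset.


Try each offset into the search buffer:
  offset=1 (pos 7, char 'd'): match length 2
  offset=2 (pos 6, char 'b'): match length 0
  offset=3 (pos 5, char 'b'): match length 0
  offset=4 (pos 4, char 'c'): match length 0
  offset=5 (pos 3, char 'd'): match length 1
  offset=6 (pos 2, char 'd'): match length 2
  offset=7 (pos 1, char 'b'): match length 0
  offset=8 (pos 0, char 'c'): match length 0
Longest match has length 2, found at offsets 1, 6; take the smallest, offset 1.
next_char = character at position 8 + 2 = 10 -> 'c'

Best match: offset=1, length=2 (matching 'dd' starting at position 7)
LZ77 triple: (1, 2, 'c')


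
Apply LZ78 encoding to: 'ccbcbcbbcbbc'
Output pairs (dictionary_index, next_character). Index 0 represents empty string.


LZ78 encoding steps:
Dictionary: {0: ''}
Step 1: w='' (idx 0), next='c' -> output (0, 'c'), add 'c' as idx 1
Step 2: w='c' (idx 1), next='b' -> output (1, 'b'), add 'cb' as idx 2
Step 3: w='cb' (idx 2), next='c' -> output (2, 'c'), add 'cbc' as idx 3
Step 4: w='' (idx 0), next='b' -> output (0, 'b'), add 'b' as idx 4
Step 5: w='b' (idx 4), next='c' -> output (4, 'c'), add 'bc' as idx 5
Step 6: w='b' (idx 4), next='b' -> output (4, 'b'), add 'bb' as idx 6
Step 7: w='c' (idx 1), end of input -> output (1, '')


Encoded: [(0, 'c'), (1, 'b'), (2, 'c'), (0, 'b'), (4, 'c'), (4, 'b'), (1, '')]


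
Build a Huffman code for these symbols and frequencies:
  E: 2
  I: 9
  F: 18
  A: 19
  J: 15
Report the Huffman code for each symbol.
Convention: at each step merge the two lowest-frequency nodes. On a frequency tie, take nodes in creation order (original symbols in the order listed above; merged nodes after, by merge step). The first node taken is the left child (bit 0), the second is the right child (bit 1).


Huffman tree construction:
Step 1: Merge E(2) + I(9) = 11
Step 2: Merge (E+I)(11) + J(15) = 26
Step 3: Merge F(18) + A(19) = 37
Step 4: Merge ((E+I)+J)(26) + (F+A)(37) = 63
Read each symbol's code off the tree from the root (left child = 0, right child = 1).

Codes:
  E: 000 (length 3)
  I: 001 (length 3)
  F: 10 (length 2)
  A: 11 (length 2)
  J: 01 (length 2)
Average code length: 137/63 = 2.1746 bits/symbol


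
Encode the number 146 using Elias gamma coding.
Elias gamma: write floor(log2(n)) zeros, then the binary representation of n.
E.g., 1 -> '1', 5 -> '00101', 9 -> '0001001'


num_bits = floor(log2(146)) + 1 = 8
leading_zeros = num_bits - 1 = 7
binary(146) = 10010010

Elias gamma(146) = '0000000' + '10010010' = 000000010010010 (15 bits)


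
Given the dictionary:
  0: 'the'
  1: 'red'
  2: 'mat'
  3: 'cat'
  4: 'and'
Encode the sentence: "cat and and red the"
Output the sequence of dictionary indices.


Look up each word in the dictionary:
  'cat' -> 3
  'and' -> 4
  'and' -> 4
  'red' -> 1
  'the' -> 0

Encoded: [3, 4, 4, 1, 0]


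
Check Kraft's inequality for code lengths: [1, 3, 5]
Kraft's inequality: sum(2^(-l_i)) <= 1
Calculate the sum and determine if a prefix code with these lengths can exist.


Sum = 2^(-1) + 2^(-3) + 2^(-5)
    = 0.5 + 0.125 + 0.03125
    = 21/32 = 0.65625
Since 0.65625 <= 1, Kraft's inequality IS satisfied.
A prefix code with these lengths CAN exist.

Kraft sum = 0.65625. Satisfied.
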